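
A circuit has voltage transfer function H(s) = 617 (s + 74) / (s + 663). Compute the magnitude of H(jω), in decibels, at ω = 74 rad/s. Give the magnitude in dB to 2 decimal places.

|j74 + 74| = √(74² + 74²) = 104.7
|j74 + 663| = √(74² + 663²) = 667.1
|H(j74)| = 617 × 104.7 / 667.1 = 96.79
20 log₁₀(96.79) = 39.717 dB

39.72 dB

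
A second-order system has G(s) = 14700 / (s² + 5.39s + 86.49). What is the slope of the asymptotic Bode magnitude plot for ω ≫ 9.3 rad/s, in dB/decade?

-40 dB/decade

With 0 zeros and 2 poles, the high-frequency asymptotic slope is 20 × (0 − 2) = -40 dB/decade.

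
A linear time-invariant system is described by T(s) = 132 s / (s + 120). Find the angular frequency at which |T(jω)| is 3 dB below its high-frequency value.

For a single-pole high-pass, the −3 dB point is at the pole: ω = 120 rad s⁻¹.

120 rad s⁻¹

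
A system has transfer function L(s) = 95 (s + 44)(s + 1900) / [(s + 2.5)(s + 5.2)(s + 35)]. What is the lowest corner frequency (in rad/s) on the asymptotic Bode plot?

Break frequencies occur at each pole and zero magnitude: 2.5 rad/s, 5.2 rad/s, 35 rad/s, 44 rad/s, 1900 rad/s.
The lowest is 2.5 rad/s.

2.5 rad/s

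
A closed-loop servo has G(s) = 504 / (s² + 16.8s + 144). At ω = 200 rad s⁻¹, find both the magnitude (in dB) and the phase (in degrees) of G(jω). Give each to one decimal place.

|(j200)² + 16.8(j200) + 144| = |-39856 + j3360| = 4e+04
|G(j200)| = 504 / 4e+04 = 0.012601
20 log₁₀(0.012601) = -37.99 dB
∠[(j200)² + 16.8(j200) + 144] = ∠[-39856 + j3360] = 175.18°
∠G(j200) = −175.18° = -175.18°

|G| = -38.0 dB, ∠G = -175.2°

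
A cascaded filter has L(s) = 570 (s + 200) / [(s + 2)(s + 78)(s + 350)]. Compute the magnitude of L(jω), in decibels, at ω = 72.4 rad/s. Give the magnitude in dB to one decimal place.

-27.1 dB

|j72.4 + 200| = √(72.4² + 200²) = 212.7
|j72.4 + 2| = √(72.4² + 2²) = 72.43
|j72.4 + 78| = √(72.4² + 78²) = 106.4
|j72.4 + 350| = √(72.4² + 350²) = 357.4
|L(j72.4)| = 570 × 212.7 / (72.43 × 106.4 × 357.4) = 0.044009
20 log₁₀(0.044009) = -27.13 dB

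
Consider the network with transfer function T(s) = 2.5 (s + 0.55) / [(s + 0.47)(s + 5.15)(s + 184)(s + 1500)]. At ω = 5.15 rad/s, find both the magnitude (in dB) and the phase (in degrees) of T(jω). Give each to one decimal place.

|T| = -118.1 dB, ∠T = -47.7°

|j5.15 + 0.55| = √(5.15² + 0.55²) = 5.179
|j5.15 + 0.47| = √(5.15² + 0.47²) = 5.171
|j5.15 + 5.15| = √(5.15² + 5.15²) = 7.283
|j5.15 + 184| = √(5.15² + 184²) = 184.1
|j5.15 + 1500| = √(5.15² + 1500²) = 1500
|T(j5.15)| = 2.5 × 5.179 / (5.171 × 7.283 × 184.1 × 1500) = 1.2451e-06
20 log₁₀(1.2451e-06) = -118.10 dB
∠(j5.15 + 0.55) = arctan(5.15/0.55) = 83.90°
∠(j5.15 + 0.47) = arctan(5.15/0.47) = 84.79°
∠(j5.15 + 5.15) = arctan(5.15/5.15) = 45.00°
∠(j5.15 + 184) = arctan(5.15/184) = 1.60°
∠(j5.15 + 1500) = arctan(5.15/1500) = 0.20°
∠T(j5.15) = 83.90° − (84.79° + 45.00° + 1.60° + 0.20°) = -47.68°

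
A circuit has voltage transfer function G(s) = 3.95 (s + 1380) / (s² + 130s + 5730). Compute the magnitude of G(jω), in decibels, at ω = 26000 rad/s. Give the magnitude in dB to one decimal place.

-76.4 dB

|j26000 + 1380| = √(26000² + 1380²) = 2.604e+04
|(j26000)² + 130(j26000) + 5730| = |-6.7599e+08 + j3.38e+06| = 6.76e+08
|G(j26000)| = 3.95 × 2.604e+04 / 6.76e+08 = 0.00015214
20 log₁₀(0.00015214) = -76.36 dB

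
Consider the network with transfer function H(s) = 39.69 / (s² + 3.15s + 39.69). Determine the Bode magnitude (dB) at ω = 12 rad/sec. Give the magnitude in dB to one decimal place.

|(j12)² + 3.15(j12) + 39.69| = |-104.31 + j37.8| = 110.9
|H(j12)| = 39.69 / 110.9 = 0.35774
20 log₁₀(0.35774) = -8.93 dB

-8.9 dB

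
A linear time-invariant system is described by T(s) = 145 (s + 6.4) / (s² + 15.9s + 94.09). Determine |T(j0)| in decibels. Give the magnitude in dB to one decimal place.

T(0) = 145 × 6.4 / 94.09 = 9.8629
20 log₁₀(9.8629) = 19.88 dB

19.9 dB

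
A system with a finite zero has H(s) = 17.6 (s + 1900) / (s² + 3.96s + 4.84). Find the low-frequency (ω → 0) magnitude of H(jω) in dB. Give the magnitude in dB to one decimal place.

H(0) = 17.6 × 1900 / 4.84 = 6909.1
20 log₁₀(6909.1) = 76.79 dB

76.8 dB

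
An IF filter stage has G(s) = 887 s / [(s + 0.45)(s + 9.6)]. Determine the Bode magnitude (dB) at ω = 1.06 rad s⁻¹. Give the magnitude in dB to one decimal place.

38.5 dB

|j1.06| = 1.06
|j1.06 + 0.45| = √(1.06² + 0.45²) = 1.152
|j1.06 + 9.6| = √(1.06² + 9.6²) = 9.658
|G(j1.06)| = 887 × 1.06 / (1.152 × 9.658) = 84.535
20 log₁₀(84.535) = 38.54 dB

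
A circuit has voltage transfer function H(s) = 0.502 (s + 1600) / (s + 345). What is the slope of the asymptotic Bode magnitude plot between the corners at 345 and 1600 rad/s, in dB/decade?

-20 dB/decade

In this band the factors already past their corner are: pole at 345; net slope = -20 dB/decade.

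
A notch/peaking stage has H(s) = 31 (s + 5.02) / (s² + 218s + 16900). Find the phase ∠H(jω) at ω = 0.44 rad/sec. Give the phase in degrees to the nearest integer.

5 deg

∠(j0.44 + 5.02) = arctan(0.44/5.02) = 5.01°
∠[(j0.44)² + 218(j0.44) + 16900] = ∠[16900 + j95.92] = 0.33°
∠H(j0.44) = 5.01° − 0.33° = 4.68°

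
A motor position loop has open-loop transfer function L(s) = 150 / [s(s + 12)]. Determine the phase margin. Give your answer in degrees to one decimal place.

51.0°

Gain crossover: |L(jω)| = 1 at ω ≈ 9.72 rad/s.
∠L(j9.72) = −90° − arctan(9.72/12) ≈ -128.99°
PM = 180° + (-128.99°) = 51.01°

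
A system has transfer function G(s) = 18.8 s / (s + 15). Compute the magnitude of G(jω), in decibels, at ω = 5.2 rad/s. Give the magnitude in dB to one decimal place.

|j5.2| = 5.2
|j5.2 + 15| = √(5.2² + 15²) = 15.88
|G(j5.2)| = 18.8 × 5.2 / 15.88 = 6.1578
20 log₁₀(6.1578) = 15.79 dB

15.8 dB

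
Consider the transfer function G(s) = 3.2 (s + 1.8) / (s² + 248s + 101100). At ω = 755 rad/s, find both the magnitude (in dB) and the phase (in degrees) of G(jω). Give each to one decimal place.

|G| = -46.4 dB, ∠G = -68.4°

|j755 + 1.8| = √(755² + 1.8²) = 755
|(j755)² + 248(j755) + 101100| = |-4.6892e+05 + j1.8724e+05| = 5.049e+05
|G(j755)| = 3.2 × 755 / 5.049e+05 = 0.0047849
20 log₁₀(0.0047849) = -46.40 dB
∠(j755 + 1.8) = arctan(755/1.8) = 89.86°
∠[(j755)² + 248(j755) + 101100] = ∠[-4.6892e+05 + j1.8724e+05] = 158.23°
∠G(j755) = 89.86° − 158.23° = -68.37°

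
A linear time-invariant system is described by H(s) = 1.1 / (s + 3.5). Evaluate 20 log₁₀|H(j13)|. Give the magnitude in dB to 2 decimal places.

-21.75 dB

|j13 + 3.5| = √(13² + 3.5²) = 13.46
|H(j13)| = 1.1 / 13.46 = 0.081706
20 log₁₀(0.081706) = -21.755 dB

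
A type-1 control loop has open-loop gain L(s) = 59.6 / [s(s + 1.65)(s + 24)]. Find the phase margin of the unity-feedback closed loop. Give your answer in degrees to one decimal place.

Gain crossover: |L(jω)| = 1 at ω ≈ 1.21 rad s⁻¹.
∠L(j1.21) = −90° − arctan(1.21/1.65) − arctan(1.21/24) ≈ -129.18°
PM = 180° + (-129.18°) = 50.82°

50.8°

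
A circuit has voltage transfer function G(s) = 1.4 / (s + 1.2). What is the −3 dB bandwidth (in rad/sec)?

1.2 rad/sec

For a single-pole low-pass, the −3 dB point is at the pole: ω = 1.2 rad/sec.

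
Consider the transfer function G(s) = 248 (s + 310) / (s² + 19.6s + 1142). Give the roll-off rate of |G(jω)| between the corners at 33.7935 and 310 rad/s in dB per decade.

-40 dB/decade

In this band the factors already past their corner are: complex pole pair at ωₙ ≈ 33.8; net slope = -40 dB/decade.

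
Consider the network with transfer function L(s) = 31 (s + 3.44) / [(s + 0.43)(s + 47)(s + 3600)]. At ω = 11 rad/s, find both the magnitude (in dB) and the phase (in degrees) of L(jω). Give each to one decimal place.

|j11 + 3.44| = √(11² + 3.44²) = 11.53
|j11 + 0.43| = √(11² + 0.43²) = 11.01
|j11 + 47| = √(11² + 47²) = 48.27
|j11 + 3600| = √(11² + 3600²) = 3600
|L(j11)| = 31 × 11.53 / (11.01 × 48.27 × 3600) = 0.00018677
20 log₁₀(0.00018677) = -74.57 dB
∠(j11 + 3.44) = arctan(11/3.44) = 72.63°
∠(j11 + 0.43) = arctan(11/0.43) = 87.76°
∠(j11 + 47) = arctan(11/47) = 13.17°
∠(j11 + 3600) = arctan(11/3600) = 0.18°
∠L(j11) = 72.63° − (87.76° + 13.17° + 0.18°) = -28.47°

|L| = -74.6 dB, ∠L = -28.5°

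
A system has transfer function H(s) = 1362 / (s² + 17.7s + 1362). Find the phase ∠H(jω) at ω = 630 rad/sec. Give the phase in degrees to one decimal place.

∠[(j630)² + 17.7(j630) + 1362] = ∠[-3.9554e+05 + j11151] = 178.39°
∠H(j630) = −178.39° = -178.39°

-178.4°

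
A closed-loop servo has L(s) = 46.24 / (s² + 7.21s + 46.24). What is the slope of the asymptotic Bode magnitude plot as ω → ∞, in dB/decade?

With 0 zeros and 2 poles, the high-frequency asymptotic slope is 20 × (0 − 2) = -40 dB/decade.

-40 dB/decade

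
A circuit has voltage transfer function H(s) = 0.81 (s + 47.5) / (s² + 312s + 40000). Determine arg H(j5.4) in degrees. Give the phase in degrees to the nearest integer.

4 deg

∠(j5.4 + 47.5) = arctan(5.4/47.5) = 6.49°
∠[(j5.4)² + 312(j5.4) + 40000] = ∠[39971 + j1684.8] = 2.41°
∠H(j5.4) = 6.49° − 2.41° = 4.07°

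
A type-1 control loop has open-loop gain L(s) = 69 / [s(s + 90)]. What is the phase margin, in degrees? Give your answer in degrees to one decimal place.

Gain crossover: |L(jω)| = 1 at ω ≈ 0.767 rad/sec.
∠L(j0.767) = −90° − arctan(0.767/90) ≈ -90.49°
PM = 180° + (-90.49°) = 89.51°

89.5°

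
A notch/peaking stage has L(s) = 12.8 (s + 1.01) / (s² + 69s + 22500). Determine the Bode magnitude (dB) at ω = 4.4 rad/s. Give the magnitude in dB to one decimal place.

|j4.4 + 1.01| = √(4.4² + 1.01²) = 4.514
|(j4.4)² + 69(j4.4) + 22500| = |22481 + j303.6| = 2.248e+04
|L(j4.4)| = 12.8 × 4.514 / 2.248e+04 = 0.0025702
20 log₁₀(0.0025702) = -51.80 dB

-51.8 dB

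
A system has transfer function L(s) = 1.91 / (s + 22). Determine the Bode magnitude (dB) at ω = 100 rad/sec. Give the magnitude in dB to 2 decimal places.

|j100 + 22| = √(100² + 22²) = 102.4
|L(j100)| = 1.91 / 102.4 = 0.018654
20 log₁₀(0.018654) = -34.585 dB

-34.58 dB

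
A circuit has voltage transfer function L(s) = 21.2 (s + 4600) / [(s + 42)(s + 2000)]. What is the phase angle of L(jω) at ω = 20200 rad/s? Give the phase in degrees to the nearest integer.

∠(j20200 + 4600) = arctan(20200/4600) = 77.17°
∠(j20200 + 42) = arctan(20200/42) = 89.88°
∠(j20200 + 2000) = arctan(20200/2000) = 84.35°
∠L(j20200) = 77.17° − (89.88° + 84.35°) = -97.06°

-97°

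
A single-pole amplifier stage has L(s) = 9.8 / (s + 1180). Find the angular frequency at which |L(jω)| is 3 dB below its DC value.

1180 rad/s

For a single-pole low-pass, the −3 dB point is at the pole: ω = 1180 rad/s.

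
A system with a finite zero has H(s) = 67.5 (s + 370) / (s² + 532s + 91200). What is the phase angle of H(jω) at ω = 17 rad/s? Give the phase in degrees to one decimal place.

-3.1°

∠(j17 + 370) = arctan(17/370) = 2.63°
∠[(j17)² + 532(j17) + 91200] = ∠[90911 + j9044] = 5.68°
∠H(j17) = 2.63° − 5.68° = -3.05°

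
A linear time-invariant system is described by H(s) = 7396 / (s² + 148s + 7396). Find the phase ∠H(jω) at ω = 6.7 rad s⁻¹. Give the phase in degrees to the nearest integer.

-8°

∠[(j6.7)² + 148(j6.7) + 7396] = ∠[7351.1 + j991.6] = 7.68°
∠H(j6.7) = −7.68° = -7.68°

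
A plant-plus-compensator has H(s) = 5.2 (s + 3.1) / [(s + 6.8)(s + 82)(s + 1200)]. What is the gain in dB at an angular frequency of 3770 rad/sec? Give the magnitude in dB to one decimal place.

|j3770 + 3.1| = √(3770² + 3.1²) = 3770
|j3770 + 6.8| = √(3770² + 6.8²) = 3770
|j3770 + 82| = √(3770² + 82²) = 3771
|j3770 + 1200| = √(3770² + 1200²) = 3956
|H(j3770)| = 5.2 × 3770 / (3770 × 3771 × 3956) = 3.4855e-07
20 log₁₀(3.4855e-07) = -129.15 dB

-129.2 dB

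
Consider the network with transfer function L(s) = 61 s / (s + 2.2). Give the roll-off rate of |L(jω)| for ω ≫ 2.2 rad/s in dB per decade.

0 dB/decade

With 1 zero and 1 pole, the high-frequency asymptotic slope is 20 × (1 − 1) = 0 dB/decade.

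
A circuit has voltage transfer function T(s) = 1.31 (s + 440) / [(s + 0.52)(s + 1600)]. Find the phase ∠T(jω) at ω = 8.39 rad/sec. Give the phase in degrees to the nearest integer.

-86 deg

∠(j8.39 + 440) = arctan(8.39/440) = 1.09°
∠(j8.39 + 0.52) = arctan(8.39/0.52) = 86.45°
∠(j8.39 + 1600) = arctan(8.39/1600) = 0.30°
∠T(j8.39) = 1.09° − (86.45° + 0.30°) = -85.66°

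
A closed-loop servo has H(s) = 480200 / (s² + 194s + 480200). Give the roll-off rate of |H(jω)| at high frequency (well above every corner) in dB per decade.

With 0 zeros and 2 poles, the high-frequency asymptotic slope is 20 × (0 − 2) = -40 dB/decade.

-40 dB/decade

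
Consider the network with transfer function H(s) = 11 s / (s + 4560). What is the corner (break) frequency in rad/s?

The single real pole at s = −4560 gives a corner at ω = 4560 rad/s.

4560 rad/s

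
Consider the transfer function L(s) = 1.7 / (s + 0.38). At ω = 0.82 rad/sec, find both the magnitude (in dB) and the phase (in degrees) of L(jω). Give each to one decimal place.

|L| = 5.5 dB, ∠L = -65.1 deg

|j0.82 + 0.38| = √(0.82² + 0.38²) = 0.9038
|L(j0.82)| = 1.7 / 0.9038 = 1.881
20 log₁₀(1.881) = 5.49 dB
∠(j0.82 + 0.38) = arctan(0.82/0.38) = 65.14°
∠L(j0.82) = −65.14° = -65.14°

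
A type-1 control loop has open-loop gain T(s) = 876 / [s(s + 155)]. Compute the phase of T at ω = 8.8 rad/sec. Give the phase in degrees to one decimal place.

∠(j8.8 + 155) = arctan(8.8/155) = 3.25°
∠(j8.8) = 90.00°
∠T(j8.8) = − (3.25° + 90.00°) = -93.25°

-93.2°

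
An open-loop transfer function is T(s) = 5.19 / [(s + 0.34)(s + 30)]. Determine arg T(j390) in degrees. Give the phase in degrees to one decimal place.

∠(j390 + 0.34) = arctan(390/0.34) = 89.95°
∠(j390 + 30) = arctan(390/30) = 85.60°
∠T(j390) = − (89.95° + 85.60°) = -175.55°

-175.6°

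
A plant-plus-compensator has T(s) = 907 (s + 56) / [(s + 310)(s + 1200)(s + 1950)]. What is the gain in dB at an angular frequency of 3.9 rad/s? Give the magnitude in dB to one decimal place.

-83.1 dB

|j3.9 + 56| = √(3.9² + 56²) = 56.14
|j3.9 + 310| = √(3.9² + 310²) = 310
|j3.9 + 1200| = √(3.9² + 1200²) = 1200
|j3.9 + 1950| = √(3.9² + 1950²) = 1950
|T(j3.9)| = 907 × 56.14 / (310 × 1200 × 1950) = 7.0183e-05
20 log₁₀(7.0183e-05) = -83.08 dB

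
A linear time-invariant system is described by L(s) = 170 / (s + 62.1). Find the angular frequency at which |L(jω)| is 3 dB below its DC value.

For a single-pole low-pass, the −3 dB point is at the pole: ω = 62.1 rad/sec.

62.1 rad/sec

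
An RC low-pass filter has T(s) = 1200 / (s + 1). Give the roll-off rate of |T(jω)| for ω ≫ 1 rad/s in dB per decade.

With 0 zeros and 1 pole, the high-frequency asymptotic slope is 20 × (0 − 1) = -20 dB/decade.

-20 dB/decade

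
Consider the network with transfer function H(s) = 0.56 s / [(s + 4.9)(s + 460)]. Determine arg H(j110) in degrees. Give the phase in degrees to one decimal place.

∠(j110) = 90.00°
∠(j110 + 4.9) = arctan(110/4.9) = 87.45°
∠(j110 + 460) = arctan(110/460) = 13.45°
∠H(j110) = 90.00° − (87.45° + 13.45°) = -10.90°

-10.9°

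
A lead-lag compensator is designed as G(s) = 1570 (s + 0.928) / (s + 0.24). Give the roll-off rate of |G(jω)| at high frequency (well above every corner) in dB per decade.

With 1 zero and 1 pole, the high-frequency asymptotic slope is 20 × (1 − 1) = 0 dB/decade.

0 dB/decade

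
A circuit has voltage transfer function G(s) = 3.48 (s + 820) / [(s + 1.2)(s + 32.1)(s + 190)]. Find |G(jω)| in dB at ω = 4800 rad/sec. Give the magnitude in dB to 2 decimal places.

|j4800 + 820| = √(4800² + 820²) = 4870
|j4800 + 1.2| = √(4800² + 1.2²) = 4800
|j4800 + 32.1| = √(4800² + 32.1²) = 4800
|j4800 + 190| = √(4800² + 190²) = 4804
|G(j4800)| = 3.48 × 4870 / (4800 × 4800 × 4804) = 1.5311e-07
20 log₁₀(1.5311e-07) = -136.300 dB

-136.30 dB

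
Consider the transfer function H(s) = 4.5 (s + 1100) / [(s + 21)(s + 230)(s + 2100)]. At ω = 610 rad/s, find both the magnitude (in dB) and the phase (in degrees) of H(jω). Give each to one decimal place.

|j610 + 1100| = √(610² + 1100²) = 1258
|j610 + 21| = √(610² + 21²) = 610.4
|j610 + 230| = √(610² + 230²) = 651.9
|j610 + 2100| = √(610² + 2100²) = 2187
|H(j610)| = 4.5 × 1258 / (610.4 × 651.9 × 2187) = 6.5049e-06
20 log₁₀(6.5049e-06) = -103.74 dB
∠(j610 + 1100) = arctan(610/1100) = 29.01°
∠(j610 + 21) = arctan(610/21) = 88.03°
∠(j610 + 230) = arctan(610/230) = 69.34°
∠(j610 + 2100) = arctan(610/2100) = 16.20°
∠H(j610) = 29.01° − (88.03° + 69.34° + 16.20°) = -144.56°

|H| = -103.7 dB, ∠H = -144.6°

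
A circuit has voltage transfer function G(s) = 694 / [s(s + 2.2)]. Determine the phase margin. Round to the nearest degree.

Gain crossover: |G(jω)| = 1 at ω ≈ 26.3 rad s⁻¹.
∠G(j26.3) = −90° − arctan(26.3/2.2) ≈ -175.22°
PM = 180° + (-175.22°) = 4.78°

5°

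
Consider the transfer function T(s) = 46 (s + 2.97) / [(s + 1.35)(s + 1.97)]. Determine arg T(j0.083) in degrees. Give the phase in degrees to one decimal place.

-4.3°

∠(j0.083 + 2.97) = arctan(0.083/2.97) = 1.60°
∠(j0.083 + 1.35) = arctan(0.083/1.35) = 3.52°
∠(j0.083 + 1.97) = arctan(0.083/1.97) = 2.41°
∠T(j0.083) = 1.60° − (3.52° + 2.41°) = -4.33°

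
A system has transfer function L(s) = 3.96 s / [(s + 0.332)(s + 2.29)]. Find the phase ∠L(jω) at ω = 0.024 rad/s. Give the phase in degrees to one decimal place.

85.3°

∠(j0.024) = 90.00°
∠(j0.024 + 0.332) = arctan(0.024/0.332) = 4.13°
∠(j0.024 + 2.29) = arctan(0.024/2.29) = 0.60°
∠L(j0.024) = 90.00° − (4.13° + 0.60°) = 85.26°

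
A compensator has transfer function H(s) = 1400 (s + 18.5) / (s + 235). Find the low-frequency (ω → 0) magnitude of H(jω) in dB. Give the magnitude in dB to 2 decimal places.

H(0) = 1400 × 18.5 / 235 = 110.21
20 log₁₀(110.21) = 40.845 dB

40.84 dB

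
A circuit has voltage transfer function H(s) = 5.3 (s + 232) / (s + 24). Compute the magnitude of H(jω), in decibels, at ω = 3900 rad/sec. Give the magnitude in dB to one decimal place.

|j3900 + 232| = √(3900² + 232²) = 3907
|j3900 + 24| = √(3900² + 24²) = 3900
|H(j3900)| = 5.3 × 3907 / 3900 = 5.3093
20 log₁₀(5.3093) = 14.50 dB

14.5 dB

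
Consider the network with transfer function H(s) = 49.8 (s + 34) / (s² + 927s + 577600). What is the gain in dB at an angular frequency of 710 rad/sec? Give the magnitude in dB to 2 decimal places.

-25.44 dB

|j710 + 34| = √(710² + 34²) = 710.8
|(j710)² + 927(j710) + 577600| = |73500 + j6.5817e+05| = 6.623e+05
|H(j710)| = 49.8 × 710.8 / 6.623e+05 = 0.053451
20 log₁₀(0.053451) = -25.441 dB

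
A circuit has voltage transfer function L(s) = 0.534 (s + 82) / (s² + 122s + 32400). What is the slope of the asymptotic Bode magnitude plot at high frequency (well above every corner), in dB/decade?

-20 dB/decade

With 1 zero and 2 poles, the high-frequency asymptotic slope is 20 × (1 − 2) = -20 dB/decade.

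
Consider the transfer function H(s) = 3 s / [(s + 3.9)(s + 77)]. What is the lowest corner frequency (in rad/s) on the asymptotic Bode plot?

3.9 rad/s

Break frequencies occur at each pole and zero magnitude: 3.9 rad/s, 77 rad/s.
The lowest is 3.9 rad/s.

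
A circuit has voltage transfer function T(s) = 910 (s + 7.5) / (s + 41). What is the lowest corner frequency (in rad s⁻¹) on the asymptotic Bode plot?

7.5 rad s⁻¹

Break frequencies occur at each pole and zero magnitude: 7.5 rad s⁻¹, 41 rad s⁻¹.
The lowest is 7.5 rad s⁻¹.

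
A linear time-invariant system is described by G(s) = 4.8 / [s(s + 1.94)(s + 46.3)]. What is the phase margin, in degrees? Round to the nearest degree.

Gain crossover: |G(jω)| = 1 at ω ≈ 0.0534 rad/s.
∠G(j0.0534) = −90° − arctan(0.0534/1.94) − arctan(0.0534/46.3) ≈ -91.64°
PM = 180° + (-91.64°) = 88.36°

88°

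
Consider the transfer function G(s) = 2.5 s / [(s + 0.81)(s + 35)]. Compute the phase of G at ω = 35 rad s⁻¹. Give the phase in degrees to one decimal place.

∠(j35) = 90.00°
∠(j35 + 0.81) = arctan(35/0.81) = 88.67°
∠(j35 + 35) = arctan(35/35) = 45.00°
∠G(j35) = 90.00° − (88.67° + 45.00°) = -43.67°

-43.7°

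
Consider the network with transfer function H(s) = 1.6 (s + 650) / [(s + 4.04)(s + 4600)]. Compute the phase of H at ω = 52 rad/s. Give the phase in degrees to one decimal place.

∠(j52 + 650) = arctan(52/650) = 4.57°
∠(j52 + 4.04) = arctan(52/4.04) = 85.56°
∠(j52 + 4600) = arctan(52/4600) = 0.65°
∠H(j52) = 4.57° − (85.56° + 0.65°) = -81.63°

-81.6 deg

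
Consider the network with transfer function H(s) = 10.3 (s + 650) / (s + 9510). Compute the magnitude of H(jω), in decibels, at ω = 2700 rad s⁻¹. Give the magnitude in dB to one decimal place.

|j2700 + 650| = √(2700² + 650²) = 2777
|j2700 + 9510| = √(2700² + 9510²) = 9886
|H(j2700)| = 10.3 × 2777 / 9886 = 2.8935
20 log₁₀(2.8935) = 9.23 dB

9.2 dB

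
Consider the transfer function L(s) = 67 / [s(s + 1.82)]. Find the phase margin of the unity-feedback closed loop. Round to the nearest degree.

13°

Gain crossover: |L(jω)| = 1 at ω ≈ 8.08 rad/s.
∠L(j8.08) = −90° − arctan(8.08/1.82) ≈ -167.31°
PM = 180° + (-167.31°) = 12.69°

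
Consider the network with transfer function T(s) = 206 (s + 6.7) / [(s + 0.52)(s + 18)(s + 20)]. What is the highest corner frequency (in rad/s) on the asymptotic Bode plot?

20 rad/s

Break frequencies occur at each pole and zero magnitude: 0.52 rad/s, 6.7 rad/s, 18 rad/s, 20 rad/s.
The highest is 20 rad/s.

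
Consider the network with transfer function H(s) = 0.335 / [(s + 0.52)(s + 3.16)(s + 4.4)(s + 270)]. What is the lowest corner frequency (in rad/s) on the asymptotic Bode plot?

0.52 rad/s

Break frequencies occur at each pole and zero magnitude: 0.52 rad/s, 3.16 rad/s, 4.4 rad/s, 270 rad/s.
The lowest is 0.52 rad/s.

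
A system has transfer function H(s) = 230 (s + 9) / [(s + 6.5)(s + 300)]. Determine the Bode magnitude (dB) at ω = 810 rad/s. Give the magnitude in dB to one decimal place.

-11.5 dB

|j810 + 9| = √(810² + 9²) = 810
|j810 + 6.5| = √(810² + 6.5²) = 810
|j810 + 300| = √(810² + 300²) = 863.8
|H(j810)| = 230 × 810 / (810 × 863.8) = 0.26628
20 log₁₀(0.26628) = -11.49 dB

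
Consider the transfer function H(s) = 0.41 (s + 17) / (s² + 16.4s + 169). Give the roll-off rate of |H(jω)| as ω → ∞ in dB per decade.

-20 dB/decade

With 1 zero and 2 poles, the high-frequency asymptotic slope is 20 × (1 − 2) = -20 dB/decade.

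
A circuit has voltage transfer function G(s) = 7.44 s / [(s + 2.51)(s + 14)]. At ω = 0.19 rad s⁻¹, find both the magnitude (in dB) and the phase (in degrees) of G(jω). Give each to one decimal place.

|G| = -27.9 dB, ∠G = 84.9°

|j0.19| = 0.19
|j0.19 + 2.51| = √(0.19² + 2.51²) = 2.517
|j0.19 + 14| = √(0.19² + 14²) = 14
|G(j0.19)| = 7.44 × 0.19 / (2.517 × 14) = 0.040109
20 log₁₀(0.040109) = -27.94 dB
∠(j0.19) = 90.00°
∠(j0.19 + 2.51) = arctan(0.19/2.51) = 4.33°
∠(j0.19 + 14) = arctan(0.19/14) = 0.78°
∠G(j0.19) = 90.00° − (4.33° + 0.78°) = 84.89°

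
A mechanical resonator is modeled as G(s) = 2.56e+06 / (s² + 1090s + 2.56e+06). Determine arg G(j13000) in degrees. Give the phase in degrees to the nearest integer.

∠[(j13000)² + 1090(j13000) + 2.56e+06] = ∠[-1.6644e+08 + j1.417e+07] = 175.13°
∠G(j13000) = −175.13° = -175.13°

-175°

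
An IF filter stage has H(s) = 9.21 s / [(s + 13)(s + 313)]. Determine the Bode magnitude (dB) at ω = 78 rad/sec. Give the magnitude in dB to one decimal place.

-31.0 dB

|j78| = 78
|j78 + 13| = √(78² + 13²) = 79.08
|j78 + 313| = √(78² + 313²) = 322.6
|H(j78)| = 9.21 × 78 / (79.08 × 322.6) = 0.028163
20 log₁₀(0.028163) = -31.01 dB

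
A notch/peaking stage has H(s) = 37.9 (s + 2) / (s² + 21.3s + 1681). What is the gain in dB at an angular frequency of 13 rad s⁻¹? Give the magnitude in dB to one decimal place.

-9.8 dB

|j13 + 2| = √(13² + 2²) = 13.15
|(j13)² + 21.3(j13) + 1681| = |1512 + j276.9| = 1537
|H(j13)| = 37.9 × 13.15 / 1537 = 0.3243
20 log₁₀(0.3243) = -9.78 dB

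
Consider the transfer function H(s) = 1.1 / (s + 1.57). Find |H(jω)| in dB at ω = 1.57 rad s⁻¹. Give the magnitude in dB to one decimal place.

-6.1 dB

|j1.57 + 1.57| = √(1.57² + 1.57²) = 2.22
|H(j1.57)| = 1.1 / 2.22 = 0.49543
20 log₁₀(0.49543) = -6.10 dB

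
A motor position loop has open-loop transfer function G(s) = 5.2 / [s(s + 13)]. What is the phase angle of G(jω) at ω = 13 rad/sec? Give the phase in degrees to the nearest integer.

-135°

∠(j13 + 13) = arctan(13/13) = 45.00°
∠(j13) = 90.00°
∠G(j13) = − (45.00° + 90.00°) = -135.00°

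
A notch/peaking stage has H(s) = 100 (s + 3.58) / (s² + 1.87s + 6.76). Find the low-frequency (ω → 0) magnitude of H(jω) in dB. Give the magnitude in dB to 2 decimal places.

34.48 dB

H(0) = 100 × 3.58 / 6.76 = 52.959
20 log₁₀(52.959) = 34.479 dB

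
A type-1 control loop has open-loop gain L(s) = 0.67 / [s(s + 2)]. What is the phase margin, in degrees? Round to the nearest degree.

Gain crossover: |L(jω)| = 1 at ω ≈ 0.331 rad/s.
∠L(j0.331) = −90° − arctan(0.331/2) ≈ -99.38°
PM = 180° + (-99.38°) = 80.62°

81°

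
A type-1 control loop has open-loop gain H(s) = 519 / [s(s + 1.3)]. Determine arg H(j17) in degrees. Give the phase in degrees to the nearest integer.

-176°

∠(j17 + 1.3) = arctan(17/1.3) = 85.63°
∠(j17) = 90.00°
∠H(j17) = − (85.63° + 90.00°) = -175.63°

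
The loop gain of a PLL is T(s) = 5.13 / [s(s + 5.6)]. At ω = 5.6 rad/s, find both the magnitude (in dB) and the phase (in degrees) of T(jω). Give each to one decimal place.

|j5.6 + 5.6| = √(5.6² + 5.6²) = 7.92
|j5.6| = 5.6
|T(j5.6)| = 5.13 / (7.92 × 5.6) = 0.11567
20 log₁₀(0.11567) = -18.74 dB
∠(j5.6 + 5.6) = arctan(5.6/5.6) = 45.00°
∠(j5.6) = 90.00°
∠T(j5.6) = − (45.00° + 90.00°) = -135.00°

|T| = -18.7 dB, ∠T = -135.0 deg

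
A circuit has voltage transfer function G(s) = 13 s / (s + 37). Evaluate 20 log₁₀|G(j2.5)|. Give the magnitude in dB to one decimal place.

|j2.5| = 2.5
|j2.5 + 37| = √(2.5² + 37²) = 37.08
|G(j2.5)| = 13 × 2.5 / 37.08 = 0.87638
20 log₁₀(0.87638) = -1.15 dB

-1.1 dB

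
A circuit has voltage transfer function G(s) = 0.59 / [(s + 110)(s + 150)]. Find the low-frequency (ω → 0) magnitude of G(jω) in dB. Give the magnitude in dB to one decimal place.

-88.9 dB

G(0) = 0.59 / (110 × 150) = 3.5758e-05
20 log₁₀(3.5758e-05) = -88.93 dB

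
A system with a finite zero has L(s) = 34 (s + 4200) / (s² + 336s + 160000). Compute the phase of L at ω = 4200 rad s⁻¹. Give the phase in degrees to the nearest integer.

∠(j4200 + 4200) = arctan(4200/4200) = 45.00°
∠[(j4200)² + 336(j4200) + 160000] = ∠[-1.748e+07 + j1.4112e+06] = 175.38°
∠L(j4200) = 45.00° − 175.38° = -130.38°

-130°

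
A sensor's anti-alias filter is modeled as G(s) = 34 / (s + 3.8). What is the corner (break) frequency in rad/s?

3.8 rad/s

The single real pole at s = −3.8 gives a corner at ω = 3.8 rad/s.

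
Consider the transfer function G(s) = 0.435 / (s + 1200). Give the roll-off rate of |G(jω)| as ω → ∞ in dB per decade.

With 0 zeros and 1 pole, the high-frequency asymptotic slope is 20 × (0 − 1) = -20 dB/decade.

-20 dB/decade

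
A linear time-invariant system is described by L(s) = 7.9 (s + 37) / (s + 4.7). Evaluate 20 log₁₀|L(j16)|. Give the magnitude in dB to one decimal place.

25.6 dB

|j16 + 37| = √(16² + 37²) = 40.31
|j16 + 4.7| = √(16² + 4.7²) = 16.68
|L(j16)| = 7.9 × 40.31 / 16.68 = 19.097
20 log₁₀(19.097) = 25.62 dB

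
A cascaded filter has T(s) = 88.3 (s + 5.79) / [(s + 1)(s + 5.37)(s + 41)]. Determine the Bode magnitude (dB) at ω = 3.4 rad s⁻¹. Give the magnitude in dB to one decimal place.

|j3.4 + 5.79| = √(3.4² + 5.79²) = 6.714
|j3.4 + 1| = √(3.4² + 1²) = 3.544
|j3.4 + 5.37| = √(3.4² + 5.37²) = 6.356
|j3.4 + 41| = √(3.4² + 41²) = 41.14
|T(j3.4)| = 88.3 × 6.714 / (3.544 × 6.356 × 41.14) = 0.63978
20 log₁₀(0.63978) = -3.88 dB

-3.9 dB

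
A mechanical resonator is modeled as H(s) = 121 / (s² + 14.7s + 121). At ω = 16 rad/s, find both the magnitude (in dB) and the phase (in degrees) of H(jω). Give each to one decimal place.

|H| = -7.0 dB, ∠H = -119.9 deg

|(j16)² + 14.7(j16) + 121| = |-135 + j235.2| = 271.2
|H(j16)| = 121 / 271.2 = 0.44618
20 log₁₀(0.44618) = -7.01 dB
∠[(j16)² + 14.7(j16) + 121] = ∠[-135 + j235.2] = 119.85°
∠H(j16) = −119.85° = -119.85°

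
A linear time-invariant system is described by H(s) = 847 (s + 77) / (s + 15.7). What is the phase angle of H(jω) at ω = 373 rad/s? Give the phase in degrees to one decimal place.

-9.3°

∠(j373 + 77) = arctan(373/77) = 78.34°
∠(j373 + 15.7) = arctan(373/15.7) = 87.59°
∠H(j373) = 78.34° − 87.59° = -9.25°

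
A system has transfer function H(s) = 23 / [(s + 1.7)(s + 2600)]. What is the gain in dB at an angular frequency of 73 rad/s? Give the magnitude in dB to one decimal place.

-78.3 dB

|j73 + 1.7| = √(73² + 1.7²) = 73.02
|j73 + 2600| = √(73² + 2600²) = 2601
|H(j73)| = 23 / (73.02 × 2601) = 0.0001211
20 log₁₀(0.0001211) = -78.34 dB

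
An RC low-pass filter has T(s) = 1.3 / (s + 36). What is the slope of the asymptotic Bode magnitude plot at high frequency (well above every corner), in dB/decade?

-20 dB/decade

With 0 zeros and 1 pole, the high-frequency asymptotic slope is 20 × (0 − 1) = -20 dB/decade.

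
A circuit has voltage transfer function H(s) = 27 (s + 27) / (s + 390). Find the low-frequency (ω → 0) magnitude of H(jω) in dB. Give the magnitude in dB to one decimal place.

H(0) = 27 × 27 / 390 = 1.8692
20 log₁₀(1.8692) = 5.43 dB

5.4 dB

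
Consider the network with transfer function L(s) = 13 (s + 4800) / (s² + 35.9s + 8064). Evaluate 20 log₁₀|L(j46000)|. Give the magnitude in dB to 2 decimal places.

|j46000 + 4800| = √(46000² + 4800²) = 4.625e+04
|(j46000)² + 35.9(j46000) + 8064| = |-2.116e+09 + j1.6514e+06| = 2.116e+09
|L(j46000)| = 13 × 4.625e+04 / 2.116e+09 = 0.00028414
20 log₁₀(0.00028414) = -70.929 dB

-70.93 dB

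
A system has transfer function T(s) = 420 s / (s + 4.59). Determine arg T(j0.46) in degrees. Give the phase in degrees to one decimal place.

84.3°

∠(j0.46) = 90.00°
∠(j0.46 + 4.59) = arctan(0.46/4.59) = 5.72°
∠T(j0.46) = 90.00° − 5.72° = 84.28°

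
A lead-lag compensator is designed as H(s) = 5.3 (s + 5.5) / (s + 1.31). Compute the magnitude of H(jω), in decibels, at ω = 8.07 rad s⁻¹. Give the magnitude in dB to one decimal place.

16.0 dB

|j8.07 + 5.5| = √(8.07² + 5.5²) = 9.766
|j8.07 + 1.31| = √(8.07² + 1.31²) = 8.176
|H(j8.07)| = 5.3 × 9.766 / 8.176 = 6.331
20 log₁₀(6.331) = 16.03 dB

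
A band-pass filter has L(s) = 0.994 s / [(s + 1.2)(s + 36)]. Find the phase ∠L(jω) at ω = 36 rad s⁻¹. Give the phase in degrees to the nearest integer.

∠(j36) = 90.00°
∠(j36 + 1.2) = arctan(36/1.2) = 88.09°
∠(j36 + 36) = arctan(36/36) = 45.00°
∠L(j36) = 90.00° − (88.09° + 45.00°) = -43.09°

-43°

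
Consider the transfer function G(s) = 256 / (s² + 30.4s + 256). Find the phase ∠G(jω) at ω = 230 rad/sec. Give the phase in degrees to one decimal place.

-172.4°

∠[(j230)² + 30.4(j230) + 256] = ∠[-52644 + j6992] = 172.43°
∠G(j230) = −172.43° = -172.43°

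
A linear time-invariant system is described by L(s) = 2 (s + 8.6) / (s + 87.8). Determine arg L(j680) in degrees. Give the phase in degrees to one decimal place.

∠(j680 + 8.6) = arctan(680/8.6) = 89.28°
∠(j680 + 87.8) = arctan(680/87.8) = 82.64°
∠L(j680) = 89.28° − 82.64° = 6.63°

6.6°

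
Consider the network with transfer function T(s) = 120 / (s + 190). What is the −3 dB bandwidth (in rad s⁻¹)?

190 rad s⁻¹

For a single-pole low-pass, the −3 dB point is at the pole: ω = 190 rad s⁻¹.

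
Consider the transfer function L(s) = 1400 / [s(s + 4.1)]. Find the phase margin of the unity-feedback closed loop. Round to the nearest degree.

Gain crossover: |L(jω)| = 1 at ω ≈ 37.3 rad/sec.
∠L(j37.3) = −90° − arctan(37.3/4.1) ≈ -173.73°
PM = 180° + (-173.73°) = 6.27°

6°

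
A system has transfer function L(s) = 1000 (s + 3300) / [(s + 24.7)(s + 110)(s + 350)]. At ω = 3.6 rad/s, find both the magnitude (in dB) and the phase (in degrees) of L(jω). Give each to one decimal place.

|L| = 10.7 dB, ∠L = -10.7 deg

|j3.6 + 3300| = √(3.6² + 3300²) = 3300
|j3.6 + 24.7| = √(3.6² + 24.7²) = 24.96
|j3.6 + 110| = √(3.6² + 110²) = 110.1
|j3.6 + 350| = √(3.6² + 350²) = 350
|L(j3.6)| = 1000 × 3300 / (24.96 × 110.1 × 350) = 3.4319
20 log₁₀(3.4319) = 10.71 dB
∠(j3.6 + 3300) = arctan(3.6/3300) = 0.06°
∠(j3.6 + 24.7) = arctan(3.6/24.7) = 8.29°
∠(j3.6 + 110) = arctan(3.6/110) = 1.87°
∠(j3.6 + 350) = arctan(3.6/350) = 0.59°
∠L(j3.6) = 0.06° − (8.29° + 1.87° + 0.59°) = -10.69°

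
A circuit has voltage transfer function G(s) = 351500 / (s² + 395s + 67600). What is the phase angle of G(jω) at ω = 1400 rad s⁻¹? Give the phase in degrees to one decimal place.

∠[(j1400)² + 395(j1400) + 67600] = ∠[-1.8924e+06 + j5.53e+05] = 163.71°
∠G(j1400) = −163.71° = -163.71°

-163.7°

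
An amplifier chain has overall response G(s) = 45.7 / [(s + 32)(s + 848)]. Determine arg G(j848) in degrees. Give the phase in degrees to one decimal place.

∠(j848 + 32) = arctan(848/32) = 87.84°
∠(j848 + 848) = arctan(848/848) = 45.00°
∠G(j848) = − (87.84° + 45.00°) = -132.84°

-132.8°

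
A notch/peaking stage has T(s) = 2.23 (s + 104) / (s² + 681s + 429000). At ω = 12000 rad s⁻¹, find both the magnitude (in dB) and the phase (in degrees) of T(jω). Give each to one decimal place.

|T| = -74.6 dB, ∠T = -87.2°

|j12000 + 104| = √(12000² + 104²) = 1.2e+04
|(j12000)² + 681(j12000) + 429000| = |-1.4357e+08 + j8.172e+06| = 1.438e+08
|T(j12000)| = 2.23 × 1.2e+04 / 1.438e+08 = 0.00018609
20 log₁₀(0.00018609) = -74.61 dB
∠(j12000 + 104) = arctan(12000/104) = 89.50°
∠[(j12000)² + 681(j12000) + 429000] = ∠[-1.4357e+08 + j8.172e+06] = 176.74°
∠T(j12000) = 89.50° − 176.74° = -87.24°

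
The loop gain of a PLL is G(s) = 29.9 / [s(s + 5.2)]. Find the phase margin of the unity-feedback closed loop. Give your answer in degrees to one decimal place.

49.8 deg

Gain crossover: |G(jω)| = 1 at ω ≈ 4.39 rad/s.
∠G(j4.39) = −90° − arctan(4.39/5.2) ≈ -130.19°
PM = 180° + (-130.19°) = 49.81°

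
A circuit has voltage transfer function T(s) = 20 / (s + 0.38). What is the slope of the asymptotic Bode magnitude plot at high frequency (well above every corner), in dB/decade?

-20 dB/decade

With 0 zeros and 1 pole, the high-frequency asymptotic slope is 20 × (0 − 1) = -20 dB/decade.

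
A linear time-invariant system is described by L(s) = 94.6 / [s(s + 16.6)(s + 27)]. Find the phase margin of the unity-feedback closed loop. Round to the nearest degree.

89 deg

Gain crossover: |L(jω)| = 1 at ω ≈ 0.211 rad/s.
∠L(j0.211) = −90° − arctan(0.211/16.6) − arctan(0.211/27) ≈ -91.18°
PM = 180° + (-91.18°) = 88.82°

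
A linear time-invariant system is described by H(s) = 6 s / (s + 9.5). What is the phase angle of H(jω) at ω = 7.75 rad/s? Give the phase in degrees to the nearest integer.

51°

∠(j7.75) = 90.00°
∠(j7.75 + 9.5) = arctan(7.75/9.5) = 39.21°
∠H(j7.75) = 90.00° − 39.21° = 50.79°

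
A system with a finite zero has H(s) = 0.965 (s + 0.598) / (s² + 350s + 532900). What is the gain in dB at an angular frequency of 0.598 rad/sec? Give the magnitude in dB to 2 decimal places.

-116.30 dB

|j0.598 + 0.598| = √(0.598² + 0.598²) = 0.8457
|(j0.598)² + 350(j0.598) + 532900| = |5.329e+05 + j209.3| = 5.329e+05
|H(j0.598)| = 0.965 × 0.8457 / 5.329e+05 = 1.5314e-06
20 log₁₀(1.5314e-06) = -116.298 dB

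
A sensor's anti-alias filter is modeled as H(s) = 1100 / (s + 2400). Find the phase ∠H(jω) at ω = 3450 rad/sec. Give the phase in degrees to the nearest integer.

∠(j3450 + 2400) = arctan(3450/2400) = 55.18°
∠H(j3450) = −55.18° = -55.18°

-55°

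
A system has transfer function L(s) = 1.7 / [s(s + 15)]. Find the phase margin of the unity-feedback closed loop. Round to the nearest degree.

90°

Gain crossover: |L(jω)| = 1 at ω ≈ 0.113 rad/s.
∠L(j0.113) = −90° − arctan(0.113/15) ≈ -90.43°
PM = 180° + (-90.43°) = 89.57°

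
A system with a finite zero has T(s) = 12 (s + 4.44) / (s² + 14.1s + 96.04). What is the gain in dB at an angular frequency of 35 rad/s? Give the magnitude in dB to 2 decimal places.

-9.28 dB

|j35 + 4.44| = √(35² + 4.44²) = 35.28
|(j35)² + 14.1(j35) + 96.04| = |-1129 + j493.5| = 1232
|T(j35)| = 12 × 35.28 / 1232 = 0.34361
20 log₁₀(0.34361) = -9.279 dB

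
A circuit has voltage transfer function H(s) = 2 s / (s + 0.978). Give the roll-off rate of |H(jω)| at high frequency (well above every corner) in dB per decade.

0 dB/decade

With 1 zero and 1 pole, the high-frequency asymptotic slope is 20 × (1 − 1) = 0 dB/decade.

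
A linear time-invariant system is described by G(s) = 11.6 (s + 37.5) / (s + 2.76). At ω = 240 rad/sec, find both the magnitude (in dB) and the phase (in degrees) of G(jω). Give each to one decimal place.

|j240 + 37.5| = √(240² + 37.5²) = 242.9
|j240 + 2.76| = √(240² + 2.76²) = 240
|G(j240)| = 11.6 × 242.9 / 240 = 11.74
20 log₁₀(11.74) = 21.39 dB
∠(j240 + 37.5) = arctan(240/37.5) = 81.12°
∠(j240 + 2.76) = arctan(240/2.76) = 89.34°
∠G(j240) = 81.12° − 89.34° = -8.22°

|G| = 21.4 dB, ∠G = -8.2°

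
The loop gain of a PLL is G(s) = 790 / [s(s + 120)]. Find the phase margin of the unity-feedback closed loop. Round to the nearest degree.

Gain crossover: |G(jω)| = 1 at ω ≈ 6.57 rad s⁻¹.
∠G(j6.57) = −90° − arctan(6.57/120) ≈ -93.14°
PM = 180° + (-93.14°) = 86.86°

87°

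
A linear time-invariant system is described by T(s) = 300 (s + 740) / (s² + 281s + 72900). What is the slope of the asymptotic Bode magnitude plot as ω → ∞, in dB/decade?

With 1 zero and 2 poles, the high-frequency asymptotic slope is 20 × (1 − 2) = -20 dB/decade.

-20 dB/decade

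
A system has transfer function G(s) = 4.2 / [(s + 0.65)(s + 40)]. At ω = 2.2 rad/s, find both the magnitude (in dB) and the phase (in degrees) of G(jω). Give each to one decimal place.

|G| = -26.8 dB, ∠G = -76.7°

|j2.2 + 0.65| = √(2.2² + 0.65²) = 2.294
|j2.2 + 40| = √(2.2² + 40²) = 40.06
|G(j2.2)| = 4.2 / (2.294 × 40.06) = 0.045702
20 log₁₀(0.045702) = -26.80 dB
∠(j2.2 + 0.65) = arctan(2.2/0.65) = 73.54°
∠(j2.2 + 40) = arctan(2.2/40) = 3.15°
∠G(j2.2) = − (73.54° + 3.15°) = -76.69°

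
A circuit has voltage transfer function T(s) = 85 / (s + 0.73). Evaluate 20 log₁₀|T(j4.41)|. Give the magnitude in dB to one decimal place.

25.6 dB

|j4.41 + 0.73| = √(4.41² + 0.73²) = 4.47
|T(j4.41)| = 85 / 4.47 = 19.016
20 log₁₀(19.016) = 25.58 dB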